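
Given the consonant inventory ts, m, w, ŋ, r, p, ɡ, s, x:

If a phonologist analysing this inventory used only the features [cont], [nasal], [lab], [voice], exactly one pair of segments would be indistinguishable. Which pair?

Both /s/ and /x/ are [+continuant], [-nasal], [-labial], [-voice]. Since the list omits [strident], [coronal] and [dorsal] — which do distinguish the voiceless alveolar fricative from the voiceless velar fricative — this pair collapses; all other pairs remain distinct.

s, x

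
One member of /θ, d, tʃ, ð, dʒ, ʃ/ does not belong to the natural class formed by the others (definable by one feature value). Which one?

The remaining segments after removing /d/ share [+distributed]; /d/ (voiced alveolar stop) is [−distributed]. For every other candidate removal, the leftover set fails to share any single feature value that the removed segment lacks.

d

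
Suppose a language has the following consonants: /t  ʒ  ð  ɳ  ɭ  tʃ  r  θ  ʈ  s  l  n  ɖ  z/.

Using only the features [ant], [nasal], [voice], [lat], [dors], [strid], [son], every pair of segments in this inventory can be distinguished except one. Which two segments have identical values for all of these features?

t, θ

Both /t/ and /θ/ are [+anterior], [-nasal], [-voice], [-lateral], [-dorsal], [-strident], [-sonorant]. Since the list omits [continuant] and [distributed] — which do distinguish the voiceless alveolar stop from the voiceless dental fricative — this pair collapses; all other pairs remain distinct.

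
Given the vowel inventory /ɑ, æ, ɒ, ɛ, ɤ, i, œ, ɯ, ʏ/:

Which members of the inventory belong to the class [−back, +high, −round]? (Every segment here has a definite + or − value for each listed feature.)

i

Checking each segment against [−back], [+high], [−round]: /i/ (high front unrounded tense vowel) satisfies every feature; every other segment in the inventory fails at least one.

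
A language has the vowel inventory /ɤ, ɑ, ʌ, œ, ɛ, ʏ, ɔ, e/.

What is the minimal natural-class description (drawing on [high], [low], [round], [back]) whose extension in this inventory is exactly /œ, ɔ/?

[−high, +round]

Every target segment is [−high], [+round]; each remaining inventory member fails at least one of these. Each conjunct is needed — [+round] alone would also admit /ʏ/; [−high] alone would also admit /ɤ, ɑ, ʌ, ɛ, …/ — and no other single listed feature has exactly this extension, so two is the minimum.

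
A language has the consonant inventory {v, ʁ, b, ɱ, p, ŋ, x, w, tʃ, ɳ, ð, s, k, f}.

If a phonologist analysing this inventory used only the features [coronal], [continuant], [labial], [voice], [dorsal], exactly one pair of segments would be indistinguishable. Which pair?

On the given features, /b/ and /ɱ/ have an identical profile: [-coronal], [-continuant], [+labial], [+voice], [-dorsal]. No other two segments in the inventory coincide on all 5 features. (They do differ in [sonorant] and [nasal], which are not among the given features.)

b, ɱ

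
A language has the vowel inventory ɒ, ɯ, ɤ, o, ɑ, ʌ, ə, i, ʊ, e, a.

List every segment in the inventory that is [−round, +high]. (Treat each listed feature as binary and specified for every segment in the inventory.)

Among the inventory, the [−round] segments are /ɯ, ɤ, ɑ, ʌ, ə, i, e, a/.
Then [+high] leaves /ɯ, i/.

ɯ, i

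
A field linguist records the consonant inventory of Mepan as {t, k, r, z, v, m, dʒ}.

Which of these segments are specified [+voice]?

r, z, v, m, dʒ

The feature [voice] marks segments produced with vocal-fold vibration. In this inventory /r, z, v, m, dʒ/ have that property, so they are [+voice]; /t, k/ are [−voice].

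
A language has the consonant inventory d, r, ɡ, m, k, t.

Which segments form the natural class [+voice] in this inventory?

d, r, ɡ, m

The [+voice] segments here are /d, r, ɡ, m/; the remaining /k, t/ are [−voice].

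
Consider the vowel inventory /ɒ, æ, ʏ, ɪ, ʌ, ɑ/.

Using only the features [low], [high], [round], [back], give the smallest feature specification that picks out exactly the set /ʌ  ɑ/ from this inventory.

Every target segment is [+back], [−round]; each remaining inventory member fails at least one of these. Each conjunct is needed — [−round] alone would also admit /æ, ɪ/; [+back] alone would also admit /ɒ/ — and no other single listed feature has exactly this extension, so two is the minimum.

[+back, −round]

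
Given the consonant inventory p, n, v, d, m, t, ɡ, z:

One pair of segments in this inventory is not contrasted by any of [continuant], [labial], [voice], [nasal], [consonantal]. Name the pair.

ɡ, d

Both /ɡ/ and /d/ are [−continuant], [−labial], [+voice], [−nasal], [+consonantal]. Since the list omits [coronal] and [dorsal] — which do distinguish the voiced velar stop from the voiced alveolar stop — this pair collapses; all other pairs remain distinct.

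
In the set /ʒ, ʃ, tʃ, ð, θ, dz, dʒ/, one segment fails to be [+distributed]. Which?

dz

/dz/ is the voiced alveolar affricate, which is [−distributed]; the rest — /ʒ, ð, θ, dʒ, ʃ, tʃ/ — are [+distributed].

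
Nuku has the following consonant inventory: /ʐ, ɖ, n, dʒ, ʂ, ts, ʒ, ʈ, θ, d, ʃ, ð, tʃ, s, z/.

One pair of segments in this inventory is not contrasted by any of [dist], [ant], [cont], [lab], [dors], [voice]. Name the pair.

n, d

/n/ (alveolar nasal) and /d/ (voiced alveolar stop) are both [-distributed], [+anterior], [-continuant], [-labial], [-dorsal], [+voice], so none of the listed features separates them. (They do differ in [sonorant] and [nasal], which are not among the given features.) Every other pair in the inventory differs on at least one listed feature.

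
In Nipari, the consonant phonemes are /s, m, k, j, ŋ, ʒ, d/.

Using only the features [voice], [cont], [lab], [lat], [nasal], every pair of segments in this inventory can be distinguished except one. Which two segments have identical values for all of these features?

Both /j/ and /ʒ/ are [+voice], [+continuant], [−labial], [−lateral], [−nasal]. Since the list omits [sonorant], [strident] and [dorsal] — which do distinguish the palatal glide from the voiced postalveolar fricative — this pair collapses; all other pairs remain distinct.

j, ʒ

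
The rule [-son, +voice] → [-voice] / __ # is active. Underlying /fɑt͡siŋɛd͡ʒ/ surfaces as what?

The only segment in the rule's environment that also matches [-son, +voice] is /d͡ʒ/. Applying [-voice] turns the voiced postalveolar affricate into /t͡ʃ/ (voiceless postalveolar affricate), giving [fɑt͡siŋɛt͡ʃ].

[fɑt͡siŋɛt͡ʃ]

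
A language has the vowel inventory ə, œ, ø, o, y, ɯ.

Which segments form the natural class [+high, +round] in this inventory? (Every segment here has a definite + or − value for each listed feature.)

y

Eliminate segments failing any feature: /ə, œ, ø, o/ are [−high]; /ɯ/ is [−round]. The remaining /y/ satisfy [+high], [+round].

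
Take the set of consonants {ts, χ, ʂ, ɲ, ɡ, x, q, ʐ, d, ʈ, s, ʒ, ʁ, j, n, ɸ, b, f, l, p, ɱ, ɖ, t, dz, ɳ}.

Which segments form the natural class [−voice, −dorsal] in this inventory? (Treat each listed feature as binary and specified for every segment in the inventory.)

ts, ʂ, ʈ, s, ɸ, f, p, t

First, the [−voice] segments are /ts, χ, ʂ, x, q, ʈ, s, ɸ, f, p, t/.
Among these, [−dorsal] leaves /ts, ʂ, ʈ, s, ɸ, f, p, t/.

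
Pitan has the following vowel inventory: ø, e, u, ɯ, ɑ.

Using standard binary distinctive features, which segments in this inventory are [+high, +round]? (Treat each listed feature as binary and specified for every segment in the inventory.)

Checking each segment against [+high], [+round]: /u/ (high back rounded tense vowel) satisfies every feature; every other segment in the inventory fails at least one.

u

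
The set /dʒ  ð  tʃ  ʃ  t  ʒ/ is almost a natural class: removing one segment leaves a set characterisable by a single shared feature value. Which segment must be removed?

/tʃ, ʃ, dʒ, ð, ʒ/ are all [+distributed], but /t/ (voiceless alveolar stop) is [-distributed]. No other single segment can be removed to leave a set sharing one feature value that the removed segment lacks, so /t/ is the odd one out.

t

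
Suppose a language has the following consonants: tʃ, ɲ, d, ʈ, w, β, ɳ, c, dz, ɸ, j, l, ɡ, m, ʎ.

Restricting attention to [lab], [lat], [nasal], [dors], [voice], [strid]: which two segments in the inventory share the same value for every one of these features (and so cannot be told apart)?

ɡ, j

/ɡ/ (voiced velar stop) and /j/ (palatal glide) are both [-labial], [-lateral], [-nasal], [+dorsal], [+voice], [-strident], so none of the listed features separates them. (They do differ in [sonorant], [continuant] and [back], which are not among the given features.) Every other pair in the inventory differs on at least one listed feature.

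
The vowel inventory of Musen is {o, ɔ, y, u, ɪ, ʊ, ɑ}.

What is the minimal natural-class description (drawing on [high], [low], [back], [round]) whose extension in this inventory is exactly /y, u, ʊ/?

[+high, +round]

Every target segment is [+high], [+round]; each remaining inventory member fails at least one of these. Each conjunct is needed — [+round] alone would also admit /o, ɔ/; [+high] alone would also admit /ɪ/ — and no other single listed feature has exactly this extension, so two is the minimum.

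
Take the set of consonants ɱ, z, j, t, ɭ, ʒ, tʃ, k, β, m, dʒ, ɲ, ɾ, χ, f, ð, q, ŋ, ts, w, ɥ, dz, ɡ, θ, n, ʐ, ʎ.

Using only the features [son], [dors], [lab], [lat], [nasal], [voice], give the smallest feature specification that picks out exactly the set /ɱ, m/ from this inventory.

/ɱ, m/ are all [+nasal], [+labial], and no other segment in the inventory matches both values. Dropping any one of them over-generates: [+labial] alone would also admit /β, f, w, ɥ/; [+nasal] alone would also admit /ɲ, ŋ, n/. No other single listed feature picks out exactly this set either, so fewer than two features will not do.

[+nasal, +lab]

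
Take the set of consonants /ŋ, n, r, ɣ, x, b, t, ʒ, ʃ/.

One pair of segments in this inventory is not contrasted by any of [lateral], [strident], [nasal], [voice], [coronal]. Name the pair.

On the given features, /b/ and /ɣ/ have an identical profile: [-lateral], [-strident], [-nasal], [+voice], [-coronal]. No other two segments in the inventory coincide on all 5 features. (They do differ in [continuant], [labial] and [dorsal], which are not among the given features.)

b, ɣ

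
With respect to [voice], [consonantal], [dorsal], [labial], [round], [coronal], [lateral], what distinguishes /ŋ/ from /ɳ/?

The two segments share [+voice], [+consonantal], [-labial], [-round], [-lateral]. The only features from the list on which they differ: /ŋ/ is [-coronal] while /ɳ/ is [+coronal]; /ŋ/ is [+dorsal] while /ɳ/ is [-dorsal].

[coronal], [dorsal]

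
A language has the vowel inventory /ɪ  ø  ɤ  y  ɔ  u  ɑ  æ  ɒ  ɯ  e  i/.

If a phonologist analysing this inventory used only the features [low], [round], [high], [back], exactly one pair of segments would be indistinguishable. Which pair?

i, ɪ

Both /i/ and /ɪ/ are [-low], [-round], [+high], [-back]. Since the list omits [tense] — which does distinguish the high front unrounded tense vowel from the high front unrounded lax vowel — this pair collapses; all other pairs remain distinct.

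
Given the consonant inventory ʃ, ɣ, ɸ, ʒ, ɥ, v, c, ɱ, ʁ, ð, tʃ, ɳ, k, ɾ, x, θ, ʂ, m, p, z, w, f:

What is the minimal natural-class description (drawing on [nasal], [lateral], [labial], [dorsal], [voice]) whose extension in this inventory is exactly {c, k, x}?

[−voice, +dorsal]

Every target segment is [−voice], [+dorsal]; each remaining inventory member fails at least one of these. Each conjunct is needed — [+dorsal] alone would also admit /ɣ, ɥ, ʁ, w/; [−voice] alone would also admit /ʃ, ɸ, tʃ, θ, …/ — and no other single listed feature has exactly this extension, so two is the minimum.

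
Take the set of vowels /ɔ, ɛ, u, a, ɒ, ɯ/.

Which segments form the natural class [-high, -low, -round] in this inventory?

Checking each segment against [-high], [-low], [-round]: /ɛ/ (mid front unrounded lax vowel) satisfies every feature; every other segment in the inventory fails at least one.

ɛ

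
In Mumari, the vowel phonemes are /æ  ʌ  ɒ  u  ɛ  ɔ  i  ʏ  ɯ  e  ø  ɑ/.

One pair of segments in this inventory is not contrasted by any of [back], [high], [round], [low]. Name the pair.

Both /e/ and /ɛ/ are [-back], [-high], [-round], [-low]. Since the list omits [tense] — which does distinguish the mid front unrounded tense vowel from the mid front unrounded lax vowel — this pair collapses; all other pairs remain distinct.

e, ɛ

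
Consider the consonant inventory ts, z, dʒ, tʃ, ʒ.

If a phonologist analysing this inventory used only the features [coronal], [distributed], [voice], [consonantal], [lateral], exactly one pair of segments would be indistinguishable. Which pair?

ʒ, dʒ

On the given features, /ʒ/ and /dʒ/ have an identical profile: [+coronal], [+distributed], [+voice], [+consonantal], [−lateral]. No other two segments in the inventory coincide on all 5 features. (They do differ in [continuant], which is not among the given features.)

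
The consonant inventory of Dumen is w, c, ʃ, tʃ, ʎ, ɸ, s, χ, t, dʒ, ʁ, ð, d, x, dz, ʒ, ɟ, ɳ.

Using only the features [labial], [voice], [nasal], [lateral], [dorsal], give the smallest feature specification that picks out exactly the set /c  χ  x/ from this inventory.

The class [−voice], [+dorsal] has exactly /c, χ, x/ as its extension in this inventory. No smaller conjunction from the listed features achieves this: [+dorsal] alone would also admit /w, ʎ, ʁ, ɟ/; [−voice] alone would also admit /ʃ, tʃ, ɸ, s, …/; and checking the remaining single features turns up none with this extension.

[−voice, +dorsal]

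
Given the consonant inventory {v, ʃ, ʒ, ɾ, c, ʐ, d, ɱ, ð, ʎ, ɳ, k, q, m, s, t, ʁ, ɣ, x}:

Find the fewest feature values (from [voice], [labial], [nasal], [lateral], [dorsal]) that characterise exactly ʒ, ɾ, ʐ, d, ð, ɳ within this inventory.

[+voice, −labial, −dorsal]

The class [+voice], [−labial], [−dorsal] has exactly /ʒ, ɾ, ʐ, d, ð, ɳ/ as its extension in this inventory. No smaller conjunction from the listed features achieves this: [−labial, −dorsal] alone would also admit /ʃ, s, t/; [+voice, −dorsal] alone would also admit /v, ɱ, m/; [+voice, −labial] alone would also admit /ʎ, ʁ, ɣ/; and checking the remaining two-feature bundles turns up none with this extension.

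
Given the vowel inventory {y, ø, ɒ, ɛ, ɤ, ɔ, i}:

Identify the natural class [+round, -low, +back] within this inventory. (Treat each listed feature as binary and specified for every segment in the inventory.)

Among the inventory, the [+round] segments are /y, ø, ɒ, ɔ/.
Of those, [-low] gives /y, ø, ɔ/.
Within that set, [+back] leaves /ɔ/.

ɔ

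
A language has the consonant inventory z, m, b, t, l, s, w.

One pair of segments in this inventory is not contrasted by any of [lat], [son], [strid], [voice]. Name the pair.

Both /m/ and /w/ are [-lateral], [+sonorant], [-strident], [+voice]. Since the list omits [nasal], [continuant], [round] and [dorsal] — which do distinguish the bilabial nasal from the labial-velar glide — this pair collapses; all other pairs remain distinct.

m, w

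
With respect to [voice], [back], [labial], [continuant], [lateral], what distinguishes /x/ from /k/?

[continuant]

The two segments share [−voice], [+back], [−labial], [−lateral]. The only feature from the list on which they differ: /x/ is [+continuant] while /k/ is [−continuant].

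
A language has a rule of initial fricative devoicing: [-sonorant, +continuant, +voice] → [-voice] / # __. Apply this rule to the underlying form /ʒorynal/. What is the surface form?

Only the initial segment /ʒ/ is both word-initial and matches the structural description. It is a voiced postalveolar fricative, so [-sonorant, +continuant, +voice] holds; changing it to [-voice] with all other features held fixed yields /ʃ/ (voiceless postalveolar fricative). No other segment meets both the structural description and the environment, so the output is [ʃorynal].

[ʃorynal]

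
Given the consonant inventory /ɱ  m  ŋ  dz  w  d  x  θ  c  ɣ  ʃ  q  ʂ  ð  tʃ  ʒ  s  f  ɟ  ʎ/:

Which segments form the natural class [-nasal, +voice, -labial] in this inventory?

Checking each segment against [-nasal], [+voice], [-labial]: /dz/ (voiced alveolar affricate), /d/ (voiced alveolar stop), /ɣ/ (voiced velar fricative), /ð/ (voiced dental fricative), /ʒ/ (voiced postalveolar fricative), /ɟ/ (voiced palatal stop), among others, satisfy every feature; every other segment in the inventory fails at least one.

dz, d, ɣ, ð, ʒ, ɟ, ʎ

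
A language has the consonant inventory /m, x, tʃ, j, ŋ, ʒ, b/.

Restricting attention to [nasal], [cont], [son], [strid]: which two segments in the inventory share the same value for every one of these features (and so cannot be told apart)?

m, ŋ

Both /m/ and /ŋ/ are [+nasal], [-continuant], [+sonorant], [-strident]. Since the list omits [labial] and [dorsal] — which do distinguish the bilabial nasal from the velar nasal — this pair collapses; all other pairs remain distinct.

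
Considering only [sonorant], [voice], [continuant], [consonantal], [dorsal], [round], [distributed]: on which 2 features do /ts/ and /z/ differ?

/ts/ is the voiceless alveolar affricate and /z/ is the voiced alveolar fricative. Both are [-sonorant], [+consonantal], [-dorsal], [-round], [-distributed]. /ts/ is [-voice] while /z/ is [+voice]; /ts/ is [-continuant] while /z/ is [+continuant], so the distinguishing features are [voice], [continuant].

[voice], [continuant]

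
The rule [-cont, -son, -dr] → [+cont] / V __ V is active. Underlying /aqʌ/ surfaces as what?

/q/ satisfies [-cont, -son, -dr] and sits in V __ V. The [+continuant] counterpart of the voiceless uvular stop is /χ/. Other segments in /aqʌ/ either fail the structural description or are not in the environment, so the surface form is [aχʌ].

[aχʌ]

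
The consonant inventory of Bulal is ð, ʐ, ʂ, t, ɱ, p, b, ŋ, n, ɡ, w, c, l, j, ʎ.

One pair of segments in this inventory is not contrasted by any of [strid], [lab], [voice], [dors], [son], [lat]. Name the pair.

On the given features, /ŋ/ and /j/ have an identical profile: [-strident], [-labial], [+voice], [+dorsal], [+sonorant], [-lateral]. No other two segments in the inventory coincide on all 6 features. (They do differ in [nasal], [continuant] and [back], which are not among the given features.)

ŋ, j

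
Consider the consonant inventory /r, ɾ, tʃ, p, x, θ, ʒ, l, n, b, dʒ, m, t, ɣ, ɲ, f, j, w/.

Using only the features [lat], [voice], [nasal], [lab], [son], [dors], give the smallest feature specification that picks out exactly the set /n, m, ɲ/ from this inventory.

Every target segment is [+nasal] and no other inventory member is, so one feature is enough.

[+nasal]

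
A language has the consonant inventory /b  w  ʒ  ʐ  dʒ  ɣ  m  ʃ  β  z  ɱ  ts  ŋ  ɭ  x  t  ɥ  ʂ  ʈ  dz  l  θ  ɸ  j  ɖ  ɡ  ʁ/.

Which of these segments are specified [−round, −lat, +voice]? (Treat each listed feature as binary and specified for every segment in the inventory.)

b, ʒ, ʐ, dʒ, ɣ, m, β, z, ɱ, ŋ, dz, j, ɖ, ɡ, ʁ

The [−round] segments are /b, ʒ, ʐ, dʒ, ɣ, m, ʃ, β, z, ɱ, ts, ŋ, ɭ, x, t, ʂ, ʈ, dz, l, θ, ɸ, j, ɖ, ɡ, ʁ/.
Of those, [−lateral] gives /b, ʒ, ʐ, dʒ, ɣ, m, ʃ, β, z, ɱ, ts, ŋ, x, t, ʂ, ʈ, dz, θ, ɸ, j, ɖ, ɡ, ʁ/.
Of those, [+voice] leaves /b, ʒ, ʐ, dʒ, ɣ, m, β, z, ɱ, ŋ, dz, j, ɖ, ɡ, ʁ/.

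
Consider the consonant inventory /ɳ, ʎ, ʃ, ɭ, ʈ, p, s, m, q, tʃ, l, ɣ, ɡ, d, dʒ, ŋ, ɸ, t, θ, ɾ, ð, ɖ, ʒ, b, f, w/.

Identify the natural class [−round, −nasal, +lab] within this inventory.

p, ɸ, b, f

Eliminate segments failing any feature: /ɳ, m, ŋ/ are [+nasal]; /ʎ, ʃ, ɭ, ʈ, s, q, tʃ, l, ɣ, ɡ, d, dʒ, t, θ, ɾ, ð, ɖ, ʒ/ are [−labial]; /w/ is [+round]. The remaining /p, ɸ, b, f/ satisfy [−round], [−nasal], [+labial].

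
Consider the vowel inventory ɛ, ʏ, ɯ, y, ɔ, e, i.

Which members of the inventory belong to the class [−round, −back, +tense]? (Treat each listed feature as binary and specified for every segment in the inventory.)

Eliminate segments failing any feature: /ɛ/ is [−tense]; /ʏ, y, ɔ/ are [+round]; /ɯ/ is [+back]. The remaining /e, i/ satisfy [−round], [−back], [+tense].

e, i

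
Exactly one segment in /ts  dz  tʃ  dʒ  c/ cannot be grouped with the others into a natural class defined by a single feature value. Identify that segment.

c

The remaining segments after removing /c/ share [+delayed release]; /c/ (voiceless palatal stop) is [-delayed release]. For every other candidate removal, the leftover set fails to share any single feature value that the removed segment lacks.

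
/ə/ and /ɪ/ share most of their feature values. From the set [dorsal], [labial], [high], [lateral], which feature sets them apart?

[high]

The two segments share [+dorsal], [-labial], [-lateral]. The only feature from the list on which they differ: /ə/ is [-high] while /ɪ/ is [+high].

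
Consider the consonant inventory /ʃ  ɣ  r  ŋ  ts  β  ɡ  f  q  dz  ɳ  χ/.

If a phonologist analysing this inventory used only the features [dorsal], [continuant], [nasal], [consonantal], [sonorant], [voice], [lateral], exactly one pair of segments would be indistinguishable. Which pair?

ʃ, f

Both /ʃ/ and /f/ are [−dorsal], [+continuant], [−nasal], [+consonantal], [−sonorant], [−voice], [−lateral]. Since the list omits [labial] and [coronal] — which do distinguish the voiceless postalveolar fricative from the voiceless labiodental fricative — this pair collapses; all other pairs remain distinct.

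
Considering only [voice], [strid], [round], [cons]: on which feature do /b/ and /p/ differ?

[voice]

The two segments share [−strident], [−round], [+consonantal]. The only feature from the list on which they differ: /b/ is [+voice] while /p/ is [−voice].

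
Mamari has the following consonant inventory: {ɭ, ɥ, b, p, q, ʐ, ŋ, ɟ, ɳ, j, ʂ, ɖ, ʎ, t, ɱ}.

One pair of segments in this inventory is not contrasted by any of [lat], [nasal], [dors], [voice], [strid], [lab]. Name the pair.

Both /ɟ/ and /j/ are [-lateral], [-nasal], [+dorsal], [+voice], [-strident], [-labial]. Since the list omits [sonorant] and [continuant] — which do distinguish the voiced palatal stop from the palatal glide — this pair collapses; all other pairs remain distinct.

ɟ, j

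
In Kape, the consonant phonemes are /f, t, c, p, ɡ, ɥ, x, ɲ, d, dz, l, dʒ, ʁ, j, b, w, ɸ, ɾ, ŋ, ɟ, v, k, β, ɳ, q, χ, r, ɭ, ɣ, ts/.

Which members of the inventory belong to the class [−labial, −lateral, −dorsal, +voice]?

d, dz, dʒ, ɾ, ɳ, r

Among the inventory, the [−labial] segments are /t, c, ɡ, x, ɲ, d, dz, l, dʒ, ʁ, j, ɾ, ŋ, ɟ, k, ɳ, q, χ, r, ɭ, ɣ, ts/.
Then [−lateral] gives /t, c, ɡ, x, ɲ, d, dz, dʒ, ʁ, j, ɾ, ŋ, ɟ, k, ɳ, q, χ, r, ɣ, ts/.
Within that set, [−dorsal] gives /t, d, dz, dʒ, ɾ, ɳ, r, ts/.
Among these, [+voice] leaves /d, dz, dʒ, ɾ, ɳ, r/.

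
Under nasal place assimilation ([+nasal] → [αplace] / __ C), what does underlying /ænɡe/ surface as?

[æŋɡe]

In /ænɡe/, the nasal /n/ precedes /ɡ/, which is [+dorsal]. The nasal assimilates in place, becoming the [+dorsal] nasal /ŋ/. The surface form is [æŋɡe].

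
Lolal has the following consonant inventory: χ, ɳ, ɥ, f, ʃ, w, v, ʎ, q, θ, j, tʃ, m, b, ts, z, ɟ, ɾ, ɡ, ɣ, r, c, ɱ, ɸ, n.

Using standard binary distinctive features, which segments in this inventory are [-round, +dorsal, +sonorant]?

ʎ, j

Eliminate segments failing any feature: /χ, q, ɟ, ɡ, ɣ, c/ are [-sonorant]; /ɳ, f, ʃ, v, θ, tʃ, m, b, ts, z, ɾ, r, ɱ, ɸ, n/ are [-dorsal]; /ɥ, w/ are [+round]. The remaining /ʎ, j/ satisfy [-round], [+dorsal], [+sonorant].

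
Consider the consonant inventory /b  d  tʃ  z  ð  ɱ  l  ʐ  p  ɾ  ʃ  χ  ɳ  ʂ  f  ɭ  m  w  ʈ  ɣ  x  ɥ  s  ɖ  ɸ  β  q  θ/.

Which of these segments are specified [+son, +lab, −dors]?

Eliminate segments failing any feature: /b, d, tʃ, z, ð, ʐ, p, ʃ, χ, ʂ, f, ʈ, ɣ, x, s, ɖ, ɸ, β, q, θ/ are [−sonorant]; /l, ɾ, ɳ, ɭ/ are [−labial]; /w, ɥ/ are [+dorsal]. The remaining /ɱ, m/ satisfy [+sonorant], [+labial], [−dorsal].

ɱ, m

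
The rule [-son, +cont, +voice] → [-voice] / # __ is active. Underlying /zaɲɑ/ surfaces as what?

[saɲɑ]

/z/ satisfies [-son, +cont, +voice] and sits in # __. The [-voice] counterpart of the voiced alveolar fricative is /s/. Other segments in /zaɲɑ/ either fail the structural description or are not in the environment, so the surface form is [saɲɑ].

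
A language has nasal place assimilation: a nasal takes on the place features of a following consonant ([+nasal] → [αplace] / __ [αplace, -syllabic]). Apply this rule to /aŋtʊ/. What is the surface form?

/ŋ/ sits before the [+coronal] consonant /t/, so it takes on [+coronal] and surfaces as /n/. The rest of the form is unaffected: [antʊ].

[antʊ]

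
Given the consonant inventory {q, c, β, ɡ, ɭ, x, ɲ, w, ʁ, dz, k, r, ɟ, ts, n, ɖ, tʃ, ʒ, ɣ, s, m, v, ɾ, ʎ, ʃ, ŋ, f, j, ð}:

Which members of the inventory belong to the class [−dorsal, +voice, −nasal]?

β, ɭ, dz, r, ɖ, ʒ, v, ɾ, ð

Checking each segment against [−dorsal], [+voice], [−nasal]: /β/ (voiced bilabial fricative), /ɭ/ (retroflex lateral approximant), /dz/ (voiced alveolar affricate), /r/ (alveolar trill), /ɖ/ (voiced retroflex stop), /ʒ/ (voiced postalveolar fricative), among others, satisfy every feature; every other segment in the inventory fails at least one.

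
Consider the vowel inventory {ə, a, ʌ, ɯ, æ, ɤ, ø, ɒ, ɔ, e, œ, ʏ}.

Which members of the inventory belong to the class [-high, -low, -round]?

ə, ʌ, ɤ, e

First, the [-high] segments are /ə, a, ʌ, æ, ɤ, ø, ɒ, ɔ, e, œ/.
Then [-low] gives /ə, ʌ, ɤ, ø, ɔ, e, œ/.
Among these, [-round] leaves /ə, ʌ, ɤ, e/.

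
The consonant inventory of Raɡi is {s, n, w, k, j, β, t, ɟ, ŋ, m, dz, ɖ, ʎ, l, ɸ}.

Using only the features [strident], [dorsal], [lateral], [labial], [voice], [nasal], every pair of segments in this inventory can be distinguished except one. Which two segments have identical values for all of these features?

On the given features, /ɟ/ and /j/ have an identical profile: [−strident], [+dorsal], [−lateral], [−labial], [+voice], [−nasal]. No other two segments in the inventory coincide on all 6 features. (They do differ in [sonorant] and [continuant], which are not among the given features.)

ɟ, j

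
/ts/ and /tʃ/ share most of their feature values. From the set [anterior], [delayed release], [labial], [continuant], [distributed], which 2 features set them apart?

/ts/ is the voiceless alveolar affricate and /tʃ/ is the voiceless postalveolar affricate. Both are [+delayed release], [−labial], [−continuant]. /ts/ is [+anterior] while /tʃ/ is [−anterior]; /ts/ is [−distributed] while /tʃ/ is [+distributed], so the distinguishing features are [anterior], [distributed].

[anterior], [distributed]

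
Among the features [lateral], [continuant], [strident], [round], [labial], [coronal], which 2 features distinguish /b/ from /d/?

/b/ is the voiced bilabial stop and /d/ is the voiced alveolar stop. Both are [-lateral], [-continuant], [-strident], [-round]. /b/ is [+labial] while /d/ is [-labial]; /b/ is [-coronal] while /d/ is [+coronal], so the distinguishing features are [labial], [coronal].

[labial], [coronal]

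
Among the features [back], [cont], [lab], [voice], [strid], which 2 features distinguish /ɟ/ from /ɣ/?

[continuant], [back]

The two segments share [-labial], [+voice], [-strident]. The only features from the list on which they differ: /ɟ/ is [-continuant] while /ɣ/ is [+continuant]; /ɟ/ is [-back] while /ɣ/ is [+back].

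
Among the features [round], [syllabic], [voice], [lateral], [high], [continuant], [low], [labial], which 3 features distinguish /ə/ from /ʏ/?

The two segments share [+syllabic], [+voice], [-lateral], [+continuant], [-low]. The only features from the list on which they differ: /ə/ is [-labial] while /ʏ/ is [+labial]; /ə/ is [-round] while /ʏ/ is [+round]; /ə/ is [-high] while /ʏ/ is [+high].

[labial], [round], [high]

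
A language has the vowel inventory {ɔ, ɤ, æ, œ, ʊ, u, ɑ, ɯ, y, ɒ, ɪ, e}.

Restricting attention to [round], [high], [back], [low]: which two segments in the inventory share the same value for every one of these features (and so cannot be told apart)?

On the given features, /u/ and /ʊ/ have an identical profile: [+round], [+high], [+back], [−low]. No other two segments in the inventory coincide on all 4 features. (They do differ in [tense], which is not among the given features.)

u, ʊ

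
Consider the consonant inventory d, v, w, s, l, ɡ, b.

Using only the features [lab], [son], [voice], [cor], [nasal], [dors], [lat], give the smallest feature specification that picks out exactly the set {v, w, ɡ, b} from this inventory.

/v, w, ɡ, b/ are exactly the [−coronal] segments in the inventory, so a single feature suffices.

[−cor]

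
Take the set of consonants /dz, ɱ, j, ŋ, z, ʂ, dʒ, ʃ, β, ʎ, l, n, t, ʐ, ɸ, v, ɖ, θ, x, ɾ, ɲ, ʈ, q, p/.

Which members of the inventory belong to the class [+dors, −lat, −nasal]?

First, the [+dorsal] segments are /j, ŋ, ʎ, x, ɲ, q/.
Then [−lateral] gives /j, ŋ, x, ɲ, q/.
Among these, [−nasal] leaves /j, x, q/.

j, x, q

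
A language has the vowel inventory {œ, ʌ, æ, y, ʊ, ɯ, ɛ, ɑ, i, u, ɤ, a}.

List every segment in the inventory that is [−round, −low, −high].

Among the inventory, the [−round] segments are /ʌ, æ, ɯ, ɛ, ɑ, i, ɤ, a/.
Intersecting with [−low] gives /ʌ, ɯ, ɛ, i, ɤ/.
Then [−high] leaves /ʌ, ɛ, ɤ/.

ʌ, ɛ, ɤ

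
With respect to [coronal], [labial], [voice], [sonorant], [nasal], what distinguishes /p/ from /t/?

/p/ is the voiceless bilabial stop and /t/ is the voiceless alveolar stop. Both are [−voice], [−sonorant], [−nasal]. /p/ is [+labial] while /t/ is [−labial]; /p/ is [−coronal] while /t/ is [+coronal], so the distinguishing features are [labial], [coronal].

[labial], [coronal]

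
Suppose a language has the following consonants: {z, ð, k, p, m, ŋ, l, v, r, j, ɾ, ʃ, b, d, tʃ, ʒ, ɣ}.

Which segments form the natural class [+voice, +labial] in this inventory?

m, v, b

Eliminate segments failing any feature: /z, ð, ŋ, l, r, j, ɾ, d, ʒ, ɣ/ are [−labial]; /k, p, ʃ, tʃ/ are [−voice]. The remaining /m, v, b/ satisfy [+voice], [+labial].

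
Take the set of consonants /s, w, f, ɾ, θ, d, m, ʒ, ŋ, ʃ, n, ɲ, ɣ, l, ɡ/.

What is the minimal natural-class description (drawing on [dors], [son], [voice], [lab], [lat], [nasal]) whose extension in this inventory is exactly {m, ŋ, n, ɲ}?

[+nasal]

The target set is precisely the extension of [+nasal] in this inventory.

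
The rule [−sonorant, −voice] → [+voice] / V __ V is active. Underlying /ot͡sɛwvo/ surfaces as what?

[od͡zɛwvo]

Only /t͡s/ occurs between two vowels (/o/ __ /ɛ/) and matches the structural description. It is a voiceless alveolar affricate, so [−sonorant, −voice] holds; changing it to [+voice] with all other features held fixed yields /d͡z/ (voiced alveolar affricate). No other segment meets both the structural description and the environment, so the output is [od͡zɛwvo].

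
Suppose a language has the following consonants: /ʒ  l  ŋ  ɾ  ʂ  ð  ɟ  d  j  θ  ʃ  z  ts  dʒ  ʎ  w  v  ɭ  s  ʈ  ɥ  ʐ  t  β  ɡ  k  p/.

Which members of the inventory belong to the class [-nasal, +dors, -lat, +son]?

j, w, ɥ

Eliminate segments failing any feature: /ʒ, l, ɾ, ʂ, ð, d, θ, ʃ, z, ts, dʒ, v, ɭ, s, ʈ, ʐ, t, β, p/ are [-dorsal]; /ŋ/ is [+nasal]; /ɟ, ɡ, k/ are [-sonorant]; /ʎ/ is [+lateral]. The remaining /j, w, ɥ/ satisfy [-nasal], [+dorsal], [-lateral], [+sonorant].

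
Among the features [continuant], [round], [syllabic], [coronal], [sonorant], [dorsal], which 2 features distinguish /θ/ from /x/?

[coronal], [dorsal]

The two segments share [+continuant], [-round], [-syllabic], [-sonorant]. The only features from the list on which they differ: /θ/ is [+coronal] while /x/ is [-coronal]; /θ/ is [-dorsal] while /x/ is [+dorsal].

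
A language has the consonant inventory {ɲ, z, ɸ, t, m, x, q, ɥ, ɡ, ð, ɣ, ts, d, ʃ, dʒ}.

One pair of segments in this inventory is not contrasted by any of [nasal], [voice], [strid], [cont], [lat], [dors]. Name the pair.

On the given features, /ɥ/ and /ɣ/ have an identical profile: [-nasal], [+voice], [-strident], [+continuant], [-lateral], [+dorsal]. No other two segments in the inventory coincide on all 6 features. (They do differ in [sonorant], [labial], [round] and [back], which are not among the given features.)

ɥ, ɣ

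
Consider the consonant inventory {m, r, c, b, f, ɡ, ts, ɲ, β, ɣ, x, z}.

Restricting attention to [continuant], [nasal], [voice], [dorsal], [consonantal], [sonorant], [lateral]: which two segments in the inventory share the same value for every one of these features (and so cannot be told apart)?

Both /z/ and /β/ are [+continuant], [-nasal], [+voice], [-dorsal], [+consonantal], [-sonorant], [-lateral]. Since the list omits [strident], [labial] and [coronal] — which do distinguish the voiced alveolar fricative from the voiced bilabial fricative — this pair collapses; all other pairs remain distinct.

z, β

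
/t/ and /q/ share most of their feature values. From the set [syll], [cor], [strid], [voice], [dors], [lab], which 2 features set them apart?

/t/ (voiceless alveolar stop) and /q/ (voiceless uvular stop) agree on [-syllabic], [-strident], [-voice], [-labial]. They differ on [coronal] (/t/ [+], /q/ [-]), [dorsal] (/t/ [-], /q/ [+]).

[coronal], [dorsal]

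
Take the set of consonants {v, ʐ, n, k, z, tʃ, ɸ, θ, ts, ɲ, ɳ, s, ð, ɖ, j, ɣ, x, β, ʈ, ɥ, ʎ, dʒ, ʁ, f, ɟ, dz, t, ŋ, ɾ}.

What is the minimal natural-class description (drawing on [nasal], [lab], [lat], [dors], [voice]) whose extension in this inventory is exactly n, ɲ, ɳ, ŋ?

Every target segment is [+nasal] and no other inventory member is, so one feature is enough.

[+nasal]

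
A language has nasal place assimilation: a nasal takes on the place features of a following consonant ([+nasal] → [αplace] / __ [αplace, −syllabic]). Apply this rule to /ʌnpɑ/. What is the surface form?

The only nasal preceding a consonant is /n/ before /p/. /p/ is [+labial], so /n/ → /m/, giving [ʌmpɑ].

[ʌmpɑ]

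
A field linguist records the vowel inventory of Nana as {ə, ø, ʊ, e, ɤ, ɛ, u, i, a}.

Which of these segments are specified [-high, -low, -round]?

ə, e, ɤ, ɛ

Among the inventory, the [-high] segments are /ə, ø, e, ɤ, ɛ, a/.
Among these, [-low] gives /ə, ø, e, ɤ, ɛ/.
Intersecting with [-round] leaves /ə, e, ɤ, ɛ/.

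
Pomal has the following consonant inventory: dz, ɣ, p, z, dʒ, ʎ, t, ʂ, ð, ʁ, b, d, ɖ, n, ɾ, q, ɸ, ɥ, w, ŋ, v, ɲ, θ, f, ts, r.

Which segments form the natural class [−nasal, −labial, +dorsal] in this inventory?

ɣ, ʎ, ʁ, q

Checking each segment against [−nasal], [−labial], [+dorsal]: /ɣ/ (voiced velar fricative), /ʎ/ (palatal lateral approximant), /ʁ/ (voiced uvular fricative), /q/ (voiceless uvular stop) satisfy every feature; every other segment in the inventory fails at least one.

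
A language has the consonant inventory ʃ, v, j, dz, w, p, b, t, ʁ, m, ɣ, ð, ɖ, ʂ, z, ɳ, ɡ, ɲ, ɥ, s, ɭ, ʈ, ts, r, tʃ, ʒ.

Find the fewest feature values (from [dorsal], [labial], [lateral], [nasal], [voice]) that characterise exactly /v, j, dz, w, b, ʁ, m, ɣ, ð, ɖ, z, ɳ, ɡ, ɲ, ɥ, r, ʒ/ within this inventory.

Every target segment is [+voice], [-lateral]; each remaining inventory member fails at least one of these. Each conjunct is needed — [-lateral] alone would also admit /ʃ, p, t, ʂ, …/; [+voice] alone would also admit /ɭ/ — and no other single listed feature has exactly this extension, so two is the minimum.

[+voice, -lateral]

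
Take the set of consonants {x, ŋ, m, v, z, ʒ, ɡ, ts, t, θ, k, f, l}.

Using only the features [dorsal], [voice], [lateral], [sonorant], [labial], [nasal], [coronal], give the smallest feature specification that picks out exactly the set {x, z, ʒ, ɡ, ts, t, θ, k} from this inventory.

[−sonorant, −labial]

The class [−sonorant], [−labial] has exactly /x, z, ʒ, ɡ, ts, t, θ, k/ as its extension in this inventory. No smaller conjunction from the listed features achieves this: [−labial] alone would also admit /ŋ, l/; [−sonorant] alone would also admit /v, f/; and checking the remaining single features turns up none with this extension.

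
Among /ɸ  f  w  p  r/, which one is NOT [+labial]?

/f, ɸ, w, p/ are all [+labial]; /r/ (alveolar trill) is [-labial].

r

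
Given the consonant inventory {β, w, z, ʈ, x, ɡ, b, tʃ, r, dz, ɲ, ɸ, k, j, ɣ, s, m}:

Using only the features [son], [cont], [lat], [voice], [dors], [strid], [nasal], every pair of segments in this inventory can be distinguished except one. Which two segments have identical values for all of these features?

On the given features, /j/ and /w/ have an identical profile: [+sonorant], [+continuant], [−lateral], [+voice], [+dorsal], [−strident], [−nasal]. No other two segments in the inventory coincide on all 7 features. (They do differ in [labial], [round] and [back], which are not among the given features.)

j, w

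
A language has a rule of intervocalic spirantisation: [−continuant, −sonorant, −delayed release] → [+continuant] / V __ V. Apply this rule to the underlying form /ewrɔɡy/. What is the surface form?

/ɡ/ satisfies [−continuant, −sonorant, −delayed release] and sits in V __ V. The [+continuant] counterpart of the voiced velar stop is /ɣ/. Other segments in /ewrɔɡy/ either fail the structural description or are not in the environment, so the surface form is [ewrɔɣy].

[ewrɔɣy]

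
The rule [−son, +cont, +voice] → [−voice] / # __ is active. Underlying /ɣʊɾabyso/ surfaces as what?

[xʊɾabyso]

The only segment in the rule's environment that also matches [−son, +cont, +voice] is /ɣ/. Applying [−voice] turns the voiced velar fricative into /x/ (voiceless velar fricative), giving [xʊɾabyso].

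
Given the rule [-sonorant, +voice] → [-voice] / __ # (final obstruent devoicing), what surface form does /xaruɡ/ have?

[xaruk]

Only the final segment /ɡ/ is both word-final and matches the structural description. It is a voiced velar stop, so [-sonorant, +voice] holds; changing it to [-voice] with all other features held fixed yields /k/ (voiceless velar stop). No other segment meets both the structural description and the environment, so the output is [xaruk].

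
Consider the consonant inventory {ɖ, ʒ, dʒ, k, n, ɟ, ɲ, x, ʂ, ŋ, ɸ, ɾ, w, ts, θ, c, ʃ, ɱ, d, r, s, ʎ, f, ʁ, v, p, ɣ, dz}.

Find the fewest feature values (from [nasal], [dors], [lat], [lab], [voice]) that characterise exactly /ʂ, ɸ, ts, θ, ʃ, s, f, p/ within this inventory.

/ʂ, ɸ, ts, θ, ʃ, s, f, p/ are all [-voice], [-dorsal], and no other segment in the inventory matches both values. Dropping any one of them over-generates: [-dorsal] alone would also admit /ɖ, ʒ, dʒ, n, …/; [-voice] alone would also admit /k, x, c/. No other single listed feature picks out exactly this set either, so fewer than two features will not do.

[-voice, -dors]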